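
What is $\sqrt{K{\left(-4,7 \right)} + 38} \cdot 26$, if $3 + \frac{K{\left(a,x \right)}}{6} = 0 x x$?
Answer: $52 \sqrt{5} \approx 116.28$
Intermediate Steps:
$K{\left(a,x \right)} = -18$ ($K{\left(a,x \right)} = -18 + 6 \cdot 0 x x = -18 + 6 \cdot 0 x = -18 + 6 \cdot 0 = -18 + 0 = -18$)
$\sqrt{K{\left(-4,7 \right)} + 38} \cdot 26 = \sqrt{-18 + 38} \cdot 26 = \sqrt{20} \cdot 26 = 2 \sqrt{5} \cdot 26 = 52 \sqrt{5}$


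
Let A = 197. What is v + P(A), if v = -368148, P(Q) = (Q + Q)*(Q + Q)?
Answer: -212912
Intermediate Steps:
P(Q) = 4*Q**2 (P(Q) = (2*Q)*(2*Q) = 4*Q**2)
v + P(A) = -368148 + 4*197**2 = -368148 + 4*38809 = -368148 + 155236 = -212912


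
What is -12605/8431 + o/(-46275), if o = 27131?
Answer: -812037836/390144525 ≈ -2.0814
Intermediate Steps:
-12605/8431 + o/(-46275) = -12605/8431 + 27131/(-46275) = -12605*1/8431 + 27131*(-1/46275) = -12605/8431 - 27131/46275 = -812037836/390144525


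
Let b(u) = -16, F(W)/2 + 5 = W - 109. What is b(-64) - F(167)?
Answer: -122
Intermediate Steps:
F(W) = -228 + 2*W (F(W) = -10 + 2*(W - 109) = -10 + 2*(-109 + W) = -10 + (-218 + 2*W) = -228 + 2*W)
b(-64) - F(167) = -16 - (-228 + 2*167) = -16 - (-228 + 334) = -16 - 1*106 = -16 - 106 = -122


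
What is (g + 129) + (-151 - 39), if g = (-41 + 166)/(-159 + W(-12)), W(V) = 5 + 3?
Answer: -9336/151 ≈ -61.828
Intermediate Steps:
W(V) = 8
g = -125/151 (g = (-41 + 166)/(-159 + 8) = 125/(-151) = 125*(-1/151) = -125/151 ≈ -0.82781)
(g + 129) + (-151 - 39) = (-125/151 + 129) + (-151 - 39) = 19354/151 - 190 = -9336/151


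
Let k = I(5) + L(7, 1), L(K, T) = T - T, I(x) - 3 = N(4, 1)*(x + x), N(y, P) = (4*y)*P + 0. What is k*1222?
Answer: 199186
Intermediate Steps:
N(y, P) = 4*P*y (N(y, P) = 4*P*y + 0 = 4*P*y)
I(x) = 3 + 32*x (I(x) = 3 + (4*1*4)*(x + x) = 3 + 16*(2*x) = 3 + 32*x)
L(K, T) = 0
k = 163 (k = (3 + 32*5) + 0 = (3 + 160) + 0 = 163 + 0 = 163)
k*1222 = 163*1222 = 199186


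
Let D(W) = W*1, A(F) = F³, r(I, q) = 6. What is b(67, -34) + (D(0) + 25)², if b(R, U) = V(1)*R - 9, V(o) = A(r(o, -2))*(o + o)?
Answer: 29560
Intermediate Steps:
D(W) = W
V(o) = 432*o (V(o) = 6³*(o + o) = 216*(2*o) = 432*o)
b(R, U) = -9 + 432*R (b(R, U) = (432*1)*R - 9 = 432*R - 9 = -9 + 432*R)
b(67, -34) + (D(0) + 25)² = (-9 + 432*67) + (0 + 25)² = (-9 + 28944) + 25² = 28935 + 625 = 29560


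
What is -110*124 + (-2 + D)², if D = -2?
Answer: -13624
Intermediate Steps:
-110*124 + (-2 + D)² = -110*124 + (-2 - 2)² = -13640 + (-4)² = -13640 + 16 = -13624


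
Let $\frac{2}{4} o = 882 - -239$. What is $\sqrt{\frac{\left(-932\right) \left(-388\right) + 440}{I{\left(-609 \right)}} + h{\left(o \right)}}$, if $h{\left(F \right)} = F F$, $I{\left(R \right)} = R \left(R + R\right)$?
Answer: $\frac{2 \sqrt{466064315978}}{609} \approx 2242.0$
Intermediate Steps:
$o = 2242$ ($o = 2 \left(882 - -239\right) = 2 \left(882 + 239\right) = 2 \cdot 1121 = 2242$)
$I{\left(R \right)} = 2 R^{2}$ ($I{\left(R \right)} = R 2 R = 2 R^{2}$)
$h{\left(F \right)} = F^{2}$
$\sqrt{\frac{\left(-932\right) \left(-388\right) + 440}{I{\left(-609 \right)}} + h{\left(o \right)}} = \sqrt{\frac{\left(-932\right) \left(-388\right) + 440}{2 \left(-609\right)^{2}} + 2242^{2}} = \sqrt{\frac{361616 + 440}{2 \cdot 370881} + 5026564} = \sqrt{\frac{362056}{741762} + 5026564} = \sqrt{362056 \cdot \frac{1}{741762} + 5026564} = \sqrt{\frac{181028}{370881} + 5026564} = \sqrt{\frac{1864257263912}{370881}} = \frac{2 \sqrt{466064315978}}{609}$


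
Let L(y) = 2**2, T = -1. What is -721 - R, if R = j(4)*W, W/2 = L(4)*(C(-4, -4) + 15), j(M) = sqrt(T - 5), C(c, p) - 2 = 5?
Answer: -721 - 176*I*sqrt(6) ≈ -721.0 - 431.11*I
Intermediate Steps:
C(c, p) = 7 (C(c, p) = 2 + 5 = 7)
j(M) = I*sqrt(6) (j(M) = sqrt(-1 - 5) = sqrt(-6) = I*sqrt(6))
L(y) = 4
W = 176 (W = 2*(4*(7 + 15)) = 2*(4*22) = 2*88 = 176)
R = 176*I*sqrt(6) (R = (I*sqrt(6))*176 = 176*I*sqrt(6) ≈ 431.11*I)
-721 - R = -721 - 176*I*sqrt(6)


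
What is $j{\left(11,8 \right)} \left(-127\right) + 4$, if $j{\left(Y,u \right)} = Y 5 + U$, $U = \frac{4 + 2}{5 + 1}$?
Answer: $-7108$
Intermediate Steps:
$U = 1$ ($U = \frac{6}{6} = 6 \cdot \frac{1}{6} = 1$)
$j{\left(Y,u \right)} = 1 + 5 Y$ ($j{\left(Y,u \right)} = Y 5 + 1 = 5 Y + 1 = 1 + 5 Y$)
$j{\left(11,8 \right)} \left(-127\right) + 4 = \left(1 + 5 \cdot 11\right) \left(-127\right) + 4 = \left(1 + 55\right) \left(-127\right) + 4 = 56 \left(-127\right) + 4 = -7112 + 4 = -7108$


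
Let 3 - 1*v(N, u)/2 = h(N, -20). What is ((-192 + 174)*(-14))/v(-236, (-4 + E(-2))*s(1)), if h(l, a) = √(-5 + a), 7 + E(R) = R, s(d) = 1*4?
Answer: 189/17 + 315*I/17 ≈ 11.118 + 18.529*I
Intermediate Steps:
s(d) = 4
E(R) = -7 + R
v(N, u) = 6 - 10*I (v(N, u) = 6 - 2*√(-5 - 20) = 6 - 10*I)
((-192 + 174)*(-14))/v(-236, (-4 + E(-2))*s(1)) = ((-192 + 174)*(-14))/(6 - 10*I) = (-18*(-14))*((6 + 10*I)/136) = 252*((6 + 10*I)/136) = 63*(6 + 10*I)/34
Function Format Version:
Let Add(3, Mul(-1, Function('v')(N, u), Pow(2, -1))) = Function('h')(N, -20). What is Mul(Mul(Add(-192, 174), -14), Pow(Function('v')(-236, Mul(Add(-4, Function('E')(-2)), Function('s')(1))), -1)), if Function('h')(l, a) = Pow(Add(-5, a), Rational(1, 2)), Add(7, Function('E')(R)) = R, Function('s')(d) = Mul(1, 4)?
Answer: Add(Rational(189, 17), Mul(Rational(315, 17), I)) ≈ Add(11.118, Mul(18.529, I))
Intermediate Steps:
Function('s')(d) = 4
Function('E')(R) = Add(-7, R)
Function('v')(N, u) = Add(6, Mul(-10, I)) (Function('v')(N, u) = Add(6, Mul(-2, Pow(Add(-5, -20), Rational(1, 2)))) = Add(6, Mul(-2, Pow(-25, Rational(1, 2)))) = Add(6, Mul(-2, Mul(5, I))) = Add(6, Mul(-10, I)))
Mul(Mul(Add(-192, 174), -14), Pow(Function('v')(-236, Mul(Add(-4, Function('E')(-2)), Function('s')(1))), -1)) = Mul(Mul(Add(-192, 174), -14), Pow(Add(6, Mul(-10, I)), -1)) = Mul(Mul(-18, -14), Mul(Rational(1, 136), Add(6, Mul(10, I)))) = Mul(252, Mul(Rational(1, 136), Add(6, Mul(10, I)))) = Mul(Rational(63, 34), Add(6, Mul(10, I)))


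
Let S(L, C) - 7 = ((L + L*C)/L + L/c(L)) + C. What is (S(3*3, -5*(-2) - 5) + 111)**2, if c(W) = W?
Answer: 16900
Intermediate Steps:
S(L, C) = 8 + C + (L + C*L)/L (S(L, C) = 7 + (((L + L*C)/L + L/L) + C) = 7 + (((L + C*L)/L + 1) + C) = 7 + ((1 + (L + C*L)/L) + C) = 7 + (1 + C + (L + C*L)/L) = 8 + C + (L + C*L)/L)
(S(3*3, -5*(-2) - 5) + 111)**2 = ((9 + 2*(-5*(-2) - 5)) + 111)**2 = ((9 + 2*(10 - 5)) + 111)**2 = ((9 + 2*5) + 111)**2 = ((9 + 10) + 111)**2 = (19 + 111)**2 = 130**2 = 16900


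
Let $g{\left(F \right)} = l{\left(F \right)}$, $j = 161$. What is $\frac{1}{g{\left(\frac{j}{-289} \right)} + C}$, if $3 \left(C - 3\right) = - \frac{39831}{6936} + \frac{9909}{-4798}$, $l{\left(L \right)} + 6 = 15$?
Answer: $\frac{978792}{9198073} \approx 0.10641$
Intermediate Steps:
$l{\left(L \right)} = 9$ ($l{\left(L \right)} = -6 + 15 = 9$)
$C = \frac{388945}{978792}$ ($C = 3 + \frac{- \frac{39831}{6936} + \frac{9909}{-4798}}{3} = 3 + \frac{\left(-39831\right) \frac{1}{6936} + 9909 \left(- \frac{1}{4798}\right)}{3} = 3 + \frac{- \frac{781}{136} - \frac{9909}{4798}}{3} = 3 + \frac{1}{3} \left(- \frac{2547431}{326264}\right) = 3 - \frac{2547431}{978792} = \frac{388945}{978792} \approx 0.39737$)
$g{\left(F \right)} = 9$
$\frac{1}{g{\left(\frac{j}{-289} \right)} + C} = \frac{1}{9 + \frac{388945}{978792}} = \frac{1}{\frac{9198073}{978792}} = \frac{978792}{9198073}$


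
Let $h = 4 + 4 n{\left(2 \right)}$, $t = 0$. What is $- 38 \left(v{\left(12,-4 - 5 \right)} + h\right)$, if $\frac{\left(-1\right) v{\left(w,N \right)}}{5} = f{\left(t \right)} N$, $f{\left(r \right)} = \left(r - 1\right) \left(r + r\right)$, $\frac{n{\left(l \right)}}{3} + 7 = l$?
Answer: $2128$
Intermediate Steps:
$n{\left(l \right)} = -21 + 3 l$
$h = -56$ ($h = 4 + 4 \left(-21 + 3 \cdot 2\right) = 4 + 4 \left(-21 + 6\right) = 4 + 4 \left(-15\right) = 4 - 60 = -56$)
$f{\left(r \right)} = 2 r \left(-1 + r\right)$ ($f{\left(r \right)} = \left(-1 + r\right) 2 r = 2 r \left(-1 + r\right)$)
$v{\left(w,N \right)} = 0$ ($v{\left(w,N \right)} = - 5 \cdot 2 \cdot 0 \left(-1 + 0\right) N = - 5 \cdot 2 \cdot 0 \left(-1\right) N = - 5 \cdot 0 N = \left(-5\right) 0 = 0$)
$- 38 \left(v{\left(12,-4 - 5 \right)} + h\right) = - 38 \left(0 - 56\right) = \left(-38\right) \left(-56\right) = 2128$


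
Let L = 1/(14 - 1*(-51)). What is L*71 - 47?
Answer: -2984/65 ≈ -45.908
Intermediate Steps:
L = 1/65 (L = 1/(14 + 51) = 1/65 ≈ 0.015385)
L*71 - 47 = (1/65)*71 - 47 = 71/65 - 47 = -2984/65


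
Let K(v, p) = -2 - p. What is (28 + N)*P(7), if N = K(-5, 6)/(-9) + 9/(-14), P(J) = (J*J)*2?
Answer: 24913/9 ≈ 2768.1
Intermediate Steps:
P(J) = 2*J**2 (P(J) = J**2*2 = 2*J**2)
N = 31/126 (N = (-2 - 1*6)/(-9) + 9/(-14) = (-2 - 6)*(-1/9) + 9*(-1/14) = -8*(-1/9) - 9/14 = 8/9 - 9/14 = 31/126 ≈ 0.24603)
(28 + N)*P(7) = (28 + 31/126)*(2*7**2) = 3559*(2*49)/126 = (3559/126)*98 = 24913/9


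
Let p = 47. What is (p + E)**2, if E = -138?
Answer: 8281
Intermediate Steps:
(p + E)**2 = (47 - 138)**2 = (-91)**2 = 8281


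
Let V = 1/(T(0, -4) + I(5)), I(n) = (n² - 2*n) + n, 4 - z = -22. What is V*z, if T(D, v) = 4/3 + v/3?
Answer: 13/10 ≈ 1.3000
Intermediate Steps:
z = 26 (z = 4 - 1*(-22) = 4 + 22 = 26)
T(D, v) = 4/3 + v/3 (T(D, v) = 4*(⅓) + v*(⅓) = 4/3 + v/3)
I(n) = n² - n
V = 1/20 (V = 1/((4/3 + (⅓)*(-4)) + 5*(-1 + 5)) = 1/((4/3 - 4/3) + 5*4) = 1/(0 + 20) = 1/20 ≈ 0.050000)
V*z = (1/20)*26 = 13/10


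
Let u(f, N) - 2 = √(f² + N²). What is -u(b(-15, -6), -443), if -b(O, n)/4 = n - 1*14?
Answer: -2 - √202649 ≈ -452.17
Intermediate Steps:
b(O, n) = 56 - 4*n (b(O, n) = -4*(n - 1*14) = -4*(n - 14) = -4*(-14 + n) = 56 - 4*n)
u(f, N) = 2 + √(N² + f²) (u(f, N) = 2 + √(f² + N²) = 2 + √(N² + f²))
-u(b(-15, -6), -443) = -(2 + √((-443)² + (56 - 4*(-6))²)) = -(2 + √(196249 + (56 + 24)²)) = -(2 + √(196249 + 80²)) = -(2 + √(196249 + 6400)) = -(2 + √202649) = -2 - √202649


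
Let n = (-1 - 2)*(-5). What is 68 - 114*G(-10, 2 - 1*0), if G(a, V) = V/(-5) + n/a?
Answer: 1423/5 ≈ 284.60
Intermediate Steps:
n = 15 (n = -3*(-5) = 15)
G(a, V) = 15/a - V/5 (G(a, V) = V/(-5) + 15/a = V*(-⅕) + 15/a = -V/5 + 15/a = 15/a - V/5)
68 - 114*G(-10, 2 - 1*0) = 68 - 114*(15/(-10) - (2 - 1*0)/5) = 68 - 114*(15*(-⅒) - (2 + 0)/5) = 68 - 114*(-3/2 - ⅕*2) = 68 - 114*(-3/2 - ⅖) = 68 - 114*(-19/10) = 68 + 1083/5 = 1423/5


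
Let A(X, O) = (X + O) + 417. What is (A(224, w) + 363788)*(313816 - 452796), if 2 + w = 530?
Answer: -50721723860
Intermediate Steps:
w = 528 (w = -2 + 530 = 528)
A(X, O) = 417 + O + X (A(X, O) = (O + X) + 417 = 417 + O + X)
(A(224, w) + 363788)*(313816 - 452796) = ((417 + 528 + 224) + 363788)*(313816 - 452796) = (1169 + 363788)*(-138980) = 364957*(-138980) = -50721723860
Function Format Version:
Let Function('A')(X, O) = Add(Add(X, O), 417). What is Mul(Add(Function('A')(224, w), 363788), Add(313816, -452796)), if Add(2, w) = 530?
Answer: -50721723860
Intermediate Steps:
w = 528 (w = Add(-2, 530) = 528)
Function('A')(X, O) = Add(417, O, X) (Function('A')(X, O) = Add(Add(O, X), 417) = Add(417, O, X))
Mul(Add(Function('A')(224, w), 363788), Add(313816, -452796)) = Mul(Add(Add(417, 528, 224), 363788), Add(313816, -452796)) = Mul(Add(1169, 363788), -138980) = Mul(364957, -138980) = -50721723860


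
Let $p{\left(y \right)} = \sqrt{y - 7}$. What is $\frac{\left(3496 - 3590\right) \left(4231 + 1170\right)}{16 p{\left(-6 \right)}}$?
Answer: $\frac{253847 i \sqrt{13}}{104} \approx 8800.6 i$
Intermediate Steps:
$p{\left(y \right)} = \sqrt{-7 + y}$
$\frac{\left(3496 - 3590\right) \left(4231 + 1170\right)}{16 p{\left(-6 \right)}} = \frac{\left(3496 - 3590\right) \left(4231 + 1170\right)}{16 \sqrt{-7 - 6}} = \frac{\left(-94\right) 5401}{16 \sqrt{-13}} = - \frac{507694}{16 i \sqrt{13}} = - 507694 \left(- \frac{i \sqrt{13}}{208}\right) = \frac{253847 i \sqrt{13}}{104}$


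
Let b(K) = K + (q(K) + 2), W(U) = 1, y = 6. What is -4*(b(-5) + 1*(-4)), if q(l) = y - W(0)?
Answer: 8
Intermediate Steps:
q(l) = 5 (q(l) = 6 - 1*1 = 6 - 1 = 5)
b(K) = 7 + K (b(K) = K + (5 + 2) = K + 7 = 7 + K)
-4*(b(-5) + 1*(-4)) = -4*((7 - 5) + 1*(-4)) = -4*(2 - 4) = -4*(-2) = 8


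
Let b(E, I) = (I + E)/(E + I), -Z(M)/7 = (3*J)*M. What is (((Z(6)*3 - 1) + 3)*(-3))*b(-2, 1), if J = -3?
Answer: -3408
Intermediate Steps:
Z(M) = 63*M (Z(M) = -7*3*(-3)*M = -(-63)*M = 63*M)
b(E, I) = 1 (b(E, I) = (E + I)/(E + I) = 1)
(((Z(6)*3 - 1) + 3)*(-3))*b(-2, 1) = ((((63*6)*3 - 1) + 3)*(-3))*1 = (((378*3 - 1) + 3)*(-3))*1 = (((1134 - 1) + 3)*(-3))*1 = ((1133 + 3)*(-3))*1 = (1136*(-3))*1 = -3408*1 = -3408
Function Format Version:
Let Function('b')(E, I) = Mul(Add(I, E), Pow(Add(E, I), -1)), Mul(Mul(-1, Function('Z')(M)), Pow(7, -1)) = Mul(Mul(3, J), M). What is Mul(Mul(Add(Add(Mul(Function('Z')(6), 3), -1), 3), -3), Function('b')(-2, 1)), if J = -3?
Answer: -3408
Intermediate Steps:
Function('Z')(M) = Mul(63, M) (Function('Z')(M) = Mul(-7, Mul(Mul(3, -3), M)) = Mul(-7, Mul(-9, M)) = Mul(63, M))
Function('b')(E, I) = 1 (Function('b')(E, I) = Mul(Add(E, I), Pow(Add(E, I), -1)) = 1)
Mul(Mul(Add(Add(Mul(Function('Z')(6), 3), -1), 3), -3), Function('b')(-2, 1)) = Mul(Mul(Add(Add(Mul(Mul(63, 6), 3), -1), 3), -3), 1) = Mul(Mul(Add(Add(Mul(378, 3), -1), 3), -3), 1) = Mul(Mul(Add(Add(1134, -1), 3), -3), 1) = Mul(Mul(Add(1133, 3), -3), 1) = Mul(Mul(1136, -3), 1) = Mul(-3408, 1) = -3408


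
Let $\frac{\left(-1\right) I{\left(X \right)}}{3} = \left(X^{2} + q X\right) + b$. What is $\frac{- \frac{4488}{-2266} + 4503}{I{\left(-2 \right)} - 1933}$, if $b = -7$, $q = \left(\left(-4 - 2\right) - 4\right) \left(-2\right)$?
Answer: $- \frac{42183}{16892} \approx -2.4972$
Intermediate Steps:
$q = 20$ ($q = \left(-6 - 4\right) \left(-2\right) = \left(-10\right) \left(-2\right) = 20$)
$I{\left(X \right)} = 21 - 60 X - 3 X^{2}$ ($I{\left(X \right)} = - 3 \left(\left(X^{2} + 20 X\right) - 7\right) = - 3 \left(-7 + X^{2} + 20 X\right) = 21 - 60 X - 3 X^{2}$)
$\frac{- \frac{4488}{-2266} + 4503}{I{\left(-2 \right)} - 1933} = \frac{- \frac{4488}{-2266} + 4503}{\left(21 - -120 - 3 \left(-2\right)^{2}\right) - 1933} = \frac{\left(-4488\right) \left(- \frac{1}{2266}\right) + 4503}{\left(21 + 120 - 12\right) - 1933} = \frac{\frac{204}{103} + 4503}{\left(21 + 120 - 12\right) - 1933} = \frac{464013}{103 \left(129 - 1933\right)} = \frac{464013}{103 \left(-1804\right)} = \frac{464013}{103} \left(- \frac{1}{1804}\right) = - \frac{42183}{16892}$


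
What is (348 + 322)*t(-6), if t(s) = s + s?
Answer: -8040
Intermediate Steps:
t(s) = 2*s
(348 + 322)*t(-6) = (348 + 322)*(2*(-6)) = 670*(-12) = -8040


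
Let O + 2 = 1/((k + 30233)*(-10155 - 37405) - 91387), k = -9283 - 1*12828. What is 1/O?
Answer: -386373707/772747415 ≈ -0.50000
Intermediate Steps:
k = -22111 (k = -9283 - 12828 = -22111)
O = -772747415/386373707 (O = -2 + 1/((-22111 + 30233)*(-10155 - 37405) - 91387) = -2 + 1/(8122*(-47560) - 91387) = -2 + 1/(-386282320 - 91387) = -2 + 1/(-386373707) = -2 - 1/386373707 = -772747415/386373707 ≈ -2.0000)
1/O = 1/(-772747415/386373707) = -386373707/772747415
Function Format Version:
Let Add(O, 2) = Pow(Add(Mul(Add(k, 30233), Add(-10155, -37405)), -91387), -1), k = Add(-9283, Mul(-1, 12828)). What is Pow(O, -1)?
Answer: Rational(-386373707, 772747415) ≈ -0.50000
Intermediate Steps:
k = -22111 (k = Add(-9283, -12828) = -22111)
O = Rational(-772747415, 386373707) (O = Add(-2, Pow(Add(Mul(Add(-22111, 30233), Add(-10155, -37405)), -91387), -1)) = Add(-2, Pow(Add(Mul(8122, -47560), -91387), -1)) = Add(-2, Pow(Add(-386282320, -91387), -1)) = Add(-2, Pow(-386373707, -1)) = Add(-2, Rational(-1, 386373707)) = Rational(-772747415, 386373707) ≈ -2.0000)
Pow(O, -1) = Pow(Rational(-772747415, 386373707), -1) = Rational(-386373707, 772747415)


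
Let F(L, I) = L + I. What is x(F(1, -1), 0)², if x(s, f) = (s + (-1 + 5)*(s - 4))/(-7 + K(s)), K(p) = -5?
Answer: 16/9 ≈ 1.7778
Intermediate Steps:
F(L, I) = I + L
x(s, f) = 4/3 - 5*s/12 (x(s, f) = (s + (-1 + 5)*(s - 4))/(-7 - 5) = (s + 4*(-4 + s))/(-12) = (s + (-16 + 4*s))*(-1/12) = (-16 + 5*s)*(-1/12) = 4/3 - 5*s/12)
x(F(1, -1), 0)² = (4/3 - 5*(-1 + 1)/12)² = (4/3 - 5/12*0)² = (4/3 + 0)² = (4/3)² = 16/9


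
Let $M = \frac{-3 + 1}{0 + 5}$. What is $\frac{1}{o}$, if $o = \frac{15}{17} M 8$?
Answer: $- \frac{17}{48} \approx -0.35417$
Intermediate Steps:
$M = - \frac{2}{5} \approx -0.4$
$o = - \frac{48}{17}$ ($o = \frac{15}{17} \left(- \frac{2}{5}\right) 8 = \left(- \frac{6}{17}\right) 8 = - \frac{48}{17} \approx -2.8235$)
$\frac{1}{o} = \frac{1}{- \frac{48}{17}} = - \frac{17}{48}$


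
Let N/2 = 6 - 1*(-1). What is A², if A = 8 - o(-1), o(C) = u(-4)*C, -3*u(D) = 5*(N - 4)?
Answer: 676/9 ≈ 75.111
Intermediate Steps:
N = 14 (N = 2*(6 - 1*(-1)) = 2*(6 + 1) = 2*7 = 14)
u(D) = -50/3 (u(D) = -5*(14 - 4)/3 = -5*10/3 = -⅓*50 = -50/3)
o(C) = -50*C/3
A = -26/3 (A = 8 - (-50)*(-1)/3 = 8 - 1*50/3 = 8 - 50/3 = -26/3 ≈ -8.6667)
A² = (-26/3)² = 676/9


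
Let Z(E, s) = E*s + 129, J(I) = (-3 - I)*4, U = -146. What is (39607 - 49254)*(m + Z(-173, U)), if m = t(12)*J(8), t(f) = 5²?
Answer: -234296689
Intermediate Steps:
J(I) = -12 - 4*I
t(f) = 25
Z(E, s) = 129 + E*s
m = -1100 (m = 25*(-12 - 4*8) = 25*(-12 - 32) = 25*(-44) = -1100)
(39607 - 49254)*(m + Z(-173, U)) = (39607 - 49254)*(-1100 + (129 - 173*(-146))) = -9647*(-1100 + (129 + 25258)) = -9647*(-1100 + 25387) = -9647*24287 = -234296689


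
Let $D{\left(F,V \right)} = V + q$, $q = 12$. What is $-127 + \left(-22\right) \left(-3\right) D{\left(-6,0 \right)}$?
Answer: $665$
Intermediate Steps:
$D{\left(F,V \right)} = 12 + V$ ($D{\left(F,V \right)} = V + 12 = 12 + V$)
$-127 + \left(-22\right) \left(-3\right) D{\left(-6,0 \right)} = -127 + \left(-22\right) \left(-3\right) \left(12 + 0\right) = -127 + 66 \cdot 12 = -127 + 792 = 665$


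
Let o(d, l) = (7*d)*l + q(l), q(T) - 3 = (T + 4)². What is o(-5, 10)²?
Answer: 22801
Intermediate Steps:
q(T) = 3 + (4 + T)² (q(T) = 3 + (T + 4)² = 3 + (4 + T)²)
o(d, l) = 3 + (4 + l)² + 7*d*l (o(d, l) = (7*d)*l + (3 + (4 + l)²) = 7*d*l + (3 + (4 + l)²) = 3 + (4 + l)² + 7*d*l)
o(-5, 10)² = (3 + (4 + 10)² + 7*(-5)*10)² = (3 + 14² - 350)² = (3 + 196 - 350)² = (-151)² = 22801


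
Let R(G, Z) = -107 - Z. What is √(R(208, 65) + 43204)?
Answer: 2*√10758 ≈ 207.44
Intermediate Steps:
√(R(208, 65) + 43204) = √((-107 - 1*65) + 43204) = √((-107 - 65) + 43204) = √(-172 + 43204) = √43032 = 2*√10758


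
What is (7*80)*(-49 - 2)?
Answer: -28560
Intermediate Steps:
(7*80)*(-49 - 2) = 560*(-51) = -28560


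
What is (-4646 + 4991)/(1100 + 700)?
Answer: 23/120 ≈ 0.19167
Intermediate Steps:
(-4646 + 4991)/(1100 + 700) = 345/1800 = 345*(1/1800) = 23/120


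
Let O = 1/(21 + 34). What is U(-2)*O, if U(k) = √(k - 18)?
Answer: 2*I*√5/55 ≈ 0.081312*I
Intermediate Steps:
U(k) = √(-18 + k)
O = 1/55 ≈ 0.018182
U(-2)*O = √(-18 - 2)*(1/55) = √(-20)*(1/55) = (2*I*√5)*(1/55) = 2*I*√5/55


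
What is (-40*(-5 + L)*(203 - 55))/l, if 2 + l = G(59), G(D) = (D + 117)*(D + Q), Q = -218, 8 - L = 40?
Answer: -109520/13993 ≈ -7.8268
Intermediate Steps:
L = -32 (L = 8 - 1*40 = 8 - 40 = -32)
G(D) = (-218 + D)*(117 + D) (G(D) = (D + 117)*(D - 218) = (117 + D)*(-218 + D) = (-218 + D)*(117 + D))
l = -27986 (l = -2 + (-25506 + 59**2 - 101*59) = -2 + (-25506 + 3481 - 5959) = -2 - 27984 = -27986)
(-40*(-5 + L)*(203 - 55))/l = -40*(-5 - 32)*(203 - 55)/(-27986) = -(-1480)*148*(-1/27986) = -40*(-5476)*(-1/27986) = 219040*(-1/27986) = -109520/13993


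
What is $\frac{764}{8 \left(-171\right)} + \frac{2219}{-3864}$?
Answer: $- \frac{35641}{31464} \approx -1.1328$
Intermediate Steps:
$\frac{764}{8 \left(-171\right)} + \frac{2219}{-3864} = \frac{764}{-1368} + 2219 \left(- \frac{1}{3864}\right) = 764 \left(- \frac{1}{1368}\right) - \frac{317}{552} = - \frac{191}{342} - \frac{317}{552} = - \frac{35641}{31464}$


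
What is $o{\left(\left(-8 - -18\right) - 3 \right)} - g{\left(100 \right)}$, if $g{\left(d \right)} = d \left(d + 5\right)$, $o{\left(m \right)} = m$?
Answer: $-10493$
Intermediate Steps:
$g{\left(d \right)} = d \left(5 + d\right)$
$o{\left(\left(-8 - -18\right) - 3 \right)} - g{\left(100 \right)} = \left(\left(-8 - -18\right) - 3\right) - 100 \left(5 + 100\right) = \left(\left(-8 + 18\right) - 3\right) - 100 \cdot 105 = \left(10 - 3\right) - 10500 = 7 - 10500 = -10493$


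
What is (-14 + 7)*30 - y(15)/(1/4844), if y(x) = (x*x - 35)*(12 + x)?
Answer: -24849930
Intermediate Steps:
y(x) = (-35 + x²)*(12 + x) (y(x) = (x² - 35)*(12 + x) = (-35 + x²)*(12 + x))
(-14 + 7)*30 - y(15)/(1/4844) = (-14 + 7)*30 - (-420 + 15³ - 35*15 + 12*15²)/(1/4844) = -7*30 - (-420 + 3375 - 525 + 12*225)/1/4844 = -210 - (-420 + 3375 - 525 + 2700)*4844 = -210 - 5130*4844 = -210 - 1*24849720 = -210 - 24849720 = -24849930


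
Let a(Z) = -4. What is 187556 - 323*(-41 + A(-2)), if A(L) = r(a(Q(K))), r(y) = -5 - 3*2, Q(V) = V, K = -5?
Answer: 204352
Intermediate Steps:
r(y) = -11 (r(y) = -5 - 6 = -11)
A(L) = -11
187556 - 323*(-41 + A(-2)) = 187556 - 323*(-41 - 11) = 187556 - 323*(-52) = 187556 - 1*(-16796) = 187556 + 16796 = 204352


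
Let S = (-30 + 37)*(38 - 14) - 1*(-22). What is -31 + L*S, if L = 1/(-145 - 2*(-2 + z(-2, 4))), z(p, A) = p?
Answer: -4437/137 ≈ -32.387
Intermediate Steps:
S = 190 (S = 7*24 + 22 = 168 + 22 = 190)
L = -1/137 (L = 1/(-145 - 2*(-2 - 2)) = 1/(-145 - 2*(-4)) = 1/(-145 + 8) = 1/(-137) = -1/137 ≈ -0.0072993)
-31 + L*S = -31 - 1/137*190 = -31 - 190/137 = -4437/137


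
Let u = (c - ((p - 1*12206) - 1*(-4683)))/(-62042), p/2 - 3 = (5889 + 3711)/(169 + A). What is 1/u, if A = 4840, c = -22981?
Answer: 155384189/38739188 ≈ 4.0110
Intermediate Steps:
p = 49254/5009 (p = 6 + 2*((5889 + 3711)/(169 + 4840)) = 6 + 2*(9600/5009) = 6 + 19200/5009 = 49254/5009 ≈ 9.8331)
u = 38739188/155384189 (u = (-22981 - ((49254/5009 - 1*12206) - 1*(-4683)))/(-62042) = (-22981 - ((49254/5009 - 12206) + 4683))*(-1/62042) = (-22981 - (-61090600/5009 + 4683))*(-1/62042) = (-22981 - 1*(-37633453/5009))*(-1/62042) = (-22981 + 37633453/5009)*(-1/62042) = -77478376/5009*(-1/62042) = 38739188/155384189 ≈ 0.24931)
1/u = 1/(38739188/155384189) = 155384189/38739188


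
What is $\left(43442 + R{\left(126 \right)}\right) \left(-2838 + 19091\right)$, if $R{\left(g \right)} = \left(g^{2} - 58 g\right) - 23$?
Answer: $844944711$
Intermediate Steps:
$R{\left(g \right)} = -23 + g^{2} - 58 g$
$\left(43442 + R{\left(126 \right)}\right) \left(-2838 + 19091\right) = \left(43442 - \left(7331 - 15876\right)\right) \left(-2838 + 19091\right) = \left(43442 - -8545\right) 16253 = \left(43442 + 8545\right) 16253 = 51987 \cdot 16253 = 844944711$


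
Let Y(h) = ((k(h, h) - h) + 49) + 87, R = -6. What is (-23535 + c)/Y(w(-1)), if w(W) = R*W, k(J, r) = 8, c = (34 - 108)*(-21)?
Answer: -7327/46 ≈ -159.28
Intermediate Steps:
c = 1554 (c = -74*(-21) = 1554)
w(W) = -6*W
Y(h) = 144 - h (Y(h) = ((8 - h) + 49) + 87 = (57 - h) + 87 = 144 - h)
(-23535 + c)/Y(w(-1)) = (-23535 + 1554)/(144 - (-6)*(-1)) = -21981/(144 - 1*6) = -21981/(144 - 6) = -21981/138 = -21981*1/138 = -7327/46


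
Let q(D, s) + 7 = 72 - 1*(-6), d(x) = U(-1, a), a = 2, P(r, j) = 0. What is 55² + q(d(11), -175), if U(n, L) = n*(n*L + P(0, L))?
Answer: 3096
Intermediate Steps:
U(n, L) = L*n² (U(n, L) = n*(n*L + 0) = n*(L*n + 0) = n*(L*n) = L*n²)
d(x) = 2 (d(x) = 2*(-1)² = 2*1 = 2)
q(D, s) = 71 (q(D, s) = -7 + (72 - 1*(-6)) = -7 + (72 + 6) = -7 + 78 = 71)
55² + q(d(11), -175) = 55² + 71 = 3025 + 71 = 3096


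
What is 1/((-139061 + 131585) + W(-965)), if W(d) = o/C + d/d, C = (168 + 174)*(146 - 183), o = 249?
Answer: -4218/31529633 ≈ -0.00013378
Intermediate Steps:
C = -12654 (C = 342*(-37) = -12654)
W(d) = 4135/4218 (W(d) = 249/(-12654) + d/d = 249*(-1/12654) + 1 = -83/4218 + 1 = 4135/4218)
1/((-139061 + 131585) + W(-965)) = 1/((-139061 + 131585) + 4135/4218) = 1/(-7476 + 4135/4218) = 1/(-31529633/4218) = -4218/31529633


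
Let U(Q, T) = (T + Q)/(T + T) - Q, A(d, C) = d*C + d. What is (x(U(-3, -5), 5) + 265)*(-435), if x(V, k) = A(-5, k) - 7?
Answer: -99180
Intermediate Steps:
A(d, C) = d + C*d (A(d, C) = C*d + d = d + C*d)
U(Q, T) = -Q + (Q + T)/(2*T) (U(Q, T) = (Q + T)/((2*T)) - Q = (Q + T)*(1/(2*T)) - Q = (Q + T)/(2*T) - Q = -Q + (Q + T)/(2*T))
x(V, k) = -12 - 5*k (x(V, k) = -5*(1 + k) - 7 = (-5 - 5*k) - 7 = -12 - 5*k)
(x(U(-3, -5), 5) + 265)*(-435) = ((-12 - 5*5) + 265)*(-435) = ((-12 - 25) + 265)*(-435) = (-37 + 265)*(-435) = 228*(-435) = -99180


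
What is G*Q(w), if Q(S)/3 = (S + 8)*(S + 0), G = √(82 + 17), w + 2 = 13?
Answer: 1881*√11 ≈ 6238.6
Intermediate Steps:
w = 11 (w = -2 + 13 = 11)
G = 3*√11 (G = √99 = 3*√11 ≈ 9.9499)
Q(S) = 3*S*(8 + S) (Q(S) = 3*((S + 8)*(S + 0)) = 3*((8 + S)*S) = 3*(S*(8 + S)) = 3*S*(8 + S))
G*Q(w) = (3*√11)*(3*11*(8 + 11)) = (3*√11)*(3*11*19) = (3*√11)*627 = 1881*√11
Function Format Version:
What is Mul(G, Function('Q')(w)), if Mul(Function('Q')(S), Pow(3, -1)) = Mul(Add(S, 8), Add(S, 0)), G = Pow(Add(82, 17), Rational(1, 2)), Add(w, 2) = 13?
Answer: Mul(1881, Pow(11, Rational(1, 2))) ≈ 6238.6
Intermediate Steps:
w = 11 (w = Add(-2, 13) = 11)
G = Mul(3, Pow(11, Rational(1, 2))) (G = Pow(99, Rational(1, 2)) = Mul(3, Pow(11, Rational(1, 2))) ≈ 9.9499)
Function('Q')(S) = Mul(3, S, Add(8, S)) (Function('Q')(S) = Mul(3, Mul(Add(S, 8), Add(S, 0))) = Mul(3, Mul(Add(8, S), S)) = Mul(3, Mul(S, Add(8, S))) = Mul(3, S, Add(8, S)))
Mul(G, Function('Q')(w)) = Mul(Mul(3, Pow(11, Rational(1, 2))), Mul(3, 11, Add(8, 11))) = Mul(Mul(3, Pow(11, Rational(1, 2))), Mul(3, 11, 19)) = Mul(Mul(3, Pow(11, Rational(1, 2))), 627) = Mul(1881, Pow(11, Rational(1, 2)))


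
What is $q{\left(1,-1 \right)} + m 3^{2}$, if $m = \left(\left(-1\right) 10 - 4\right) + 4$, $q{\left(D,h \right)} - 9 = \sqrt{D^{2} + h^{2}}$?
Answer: $-81 + \sqrt{2} \approx -79.586$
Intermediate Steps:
$q{\left(D,h \right)} = 9 + \sqrt{D^{2} + h^{2}}$
$m = -10$ ($m = \left(-10 - 4\right) + 4 = -14 + 4 = -10$)
$q{\left(1,-1 \right)} + m 3^{2} = \left(9 + \sqrt{1^{2} + \left(-1\right)^{2}}\right) - 10 \cdot 3^{2} = \left(9 + \sqrt{1 + 1}\right) - 90 = \left(9 + \sqrt{2}\right) - 90 = -81 + \sqrt{2}$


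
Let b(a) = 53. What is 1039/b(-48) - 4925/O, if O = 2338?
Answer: 2168157/123914 ≈ 17.497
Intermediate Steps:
1039/b(-48) - 4925/O = 1039/53 - 4925/2338 = 2168157/123914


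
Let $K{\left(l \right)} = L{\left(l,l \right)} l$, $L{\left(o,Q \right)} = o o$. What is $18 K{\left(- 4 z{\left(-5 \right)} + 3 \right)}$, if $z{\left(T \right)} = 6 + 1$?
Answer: $-281250$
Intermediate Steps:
$z{\left(T \right)} = 7$
$L{\left(o,Q \right)} = o^{2}$
$K{\left(l \right)} = l^{3}$ ($K{\left(l \right)} = l^{2} l = l^{3}$)
$18 K{\left(- 4 z{\left(-5 \right)} + 3 \right)} = 18 \left(\left(-4\right) 7 + 3\right)^{3} = 18 \left(-28 + 3\right)^{3} = 18 \left(-25\right)^{3} = 18 \left(-15625\right) = -281250$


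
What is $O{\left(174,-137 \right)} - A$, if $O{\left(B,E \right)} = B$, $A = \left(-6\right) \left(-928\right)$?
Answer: $-5394$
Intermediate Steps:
$A = 5568$
$O{\left(174,-137 \right)} - A = 174 - 5568 = -5394$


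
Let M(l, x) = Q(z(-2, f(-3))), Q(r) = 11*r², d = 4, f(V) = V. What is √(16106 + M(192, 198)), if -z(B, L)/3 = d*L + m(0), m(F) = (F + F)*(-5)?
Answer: √30362 ≈ 174.25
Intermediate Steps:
m(F) = -10*F (m(F) = (2*F)*(-5) = -10*F)
z(B, L) = -12*L (z(B, L) = -3*(4*L - 10*0) = -3*(4*L + 0) = -12*L)
M(l, x) = 14256 (M(l, x) = 11*(-12*(-3))² = 11*36² = 11*1296 = 14256)
√(16106 + M(192, 198)) = √(16106 + 14256) = √30362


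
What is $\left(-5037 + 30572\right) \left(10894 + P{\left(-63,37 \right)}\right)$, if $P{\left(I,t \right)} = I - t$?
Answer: $275624790$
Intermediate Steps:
$\left(-5037 + 30572\right) \left(10894 + P{\left(-63,37 \right)}\right) = \left(-5037 + 30572\right) \left(10894 - 100\right) = 25535 \left(10894 - 100\right) = 25535 \cdot 10794 = 275624790$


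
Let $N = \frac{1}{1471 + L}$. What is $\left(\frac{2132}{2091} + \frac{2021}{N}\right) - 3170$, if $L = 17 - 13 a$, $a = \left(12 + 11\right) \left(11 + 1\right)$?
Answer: $- \frac{216610718}{51} \approx -4.2473 \cdot 10^{6}$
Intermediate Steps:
$a = 276$ ($a = 23 \cdot 12 = 276$)
$L = -3571$ ($L = 17 - 3588 = -3571$)
$N = - \frac{1}{2100}$ ($N = \frac{1}{1471 - 3571} = \frac{1}{-2100} = - \frac{1}{2100} \approx -0.00047619$)
$\left(\frac{2132}{2091} + \frac{2021}{N}\right) - 3170 = \left(\frac{2132}{2091} + \frac{2021}{- \frac{1}{2100}}\right) - 3170 = \left(2132 \cdot \frac{1}{2091} + 2021 \left(-2100\right)\right) - 3170 = \left(\frac{52}{51} - 4244100\right) - 3170 = - \frac{216449048}{51} - 3170 = - \frac{216610718}{51}$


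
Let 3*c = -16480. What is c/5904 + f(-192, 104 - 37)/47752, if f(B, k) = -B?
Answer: -6121502/6607683 ≈ -0.92642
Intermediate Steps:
c = -16480/3 (c = (⅓)*(-16480) = -16480/3 ≈ -5493.3)
c/5904 + f(-192, 104 - 37)/47752 = -16480/3/5904 - 1*(-192)/47752 = -16480/3*1/5904 + 192*(1/47752) = -1030/1107 + 24/5969 = -6121502/6607683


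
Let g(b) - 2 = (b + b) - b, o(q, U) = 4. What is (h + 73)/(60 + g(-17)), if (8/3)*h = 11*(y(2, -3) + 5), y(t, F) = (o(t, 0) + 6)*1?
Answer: 1079/360 ≈ 2.9972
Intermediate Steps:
g(b) = 2 + b (g(b) = 2 + ((b + b) - b) = 2 + (2*b - b) = 2 + b)
y(t, F) = 10 (y(t, F) = (4 + 6)*1 = 10*1 = 10)
h = 495/8 (h = 3*(11*(10 + 5))/8 = 3*(11*15)/8 = (3/8)*165 = 495/8 ≈ 61.875)
(h + 73)/(60 + g(-17)) = (495/8 + 73)/(60 + (2 - 17)) = 1079/(8*(60 - 15)) = (1079/8)/45 = (1079/8)*(1/45) = 1079/360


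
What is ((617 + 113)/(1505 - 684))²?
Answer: 532900/674041 ≈ 0.79060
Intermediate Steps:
((617 + 113)/(1505 - 684))² = (730/821)² = 532900/674041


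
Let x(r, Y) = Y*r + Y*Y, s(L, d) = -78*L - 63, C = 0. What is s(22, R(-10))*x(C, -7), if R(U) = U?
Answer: -87171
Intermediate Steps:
s(L, d) = -63 - 78*L
x(r, Y) = Y² + Y*r (x(r, Y) = Y*r + Y² = Y² + Y*r)
s(22, R(-10))*x(C, -7) = (-63 - 78*22)*(-7*(-7 + 0)) = (-63 - 1716)*(-7*(-7)) = -1779*49 = -87171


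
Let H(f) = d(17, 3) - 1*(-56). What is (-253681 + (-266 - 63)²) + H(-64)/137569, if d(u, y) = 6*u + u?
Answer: -20008035185/137569 ≈ -1.4544e+5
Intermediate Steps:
d(u, y) = 7*u
H(f) = 175 (H(f) = 7*17 - 1*(-56) = 119 + 56 = 175)
(-253681 + (-266 - 63)²) + H(-64)/137569 = (-253681 + (-266 - 63)²) + 175/137569 = (-253681 + (-329)²) + 175*(1/137569) = (-253681 + 108241) + 175/137569 = -145440 + 175/137569 = -20008035185/137569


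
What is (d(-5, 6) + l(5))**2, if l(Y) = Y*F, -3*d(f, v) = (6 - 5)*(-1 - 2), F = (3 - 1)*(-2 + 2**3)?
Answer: 3721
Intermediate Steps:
F = 12 (F = 2*(-2 + 8) = 2*6 = 12)
d(f, v) = 1 (d(f, v) = -(6 - 5)*(-1 - 2)/3 = -(-3)/3 = -1/3*(-3) = 1)
l(Y) = 12*Y (l(Y) = Y*12 = 12*Y)
(d(-5, 6) + l(5))**2 = (1 + 12*5)**2 = (1 + 60)**2 = 61**2 = 3721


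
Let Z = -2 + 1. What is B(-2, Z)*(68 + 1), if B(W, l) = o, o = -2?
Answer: -138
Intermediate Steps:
Z = -1
B(W, l) = -2
B(-2, Z)*(68 + 1) = -2*(68 + 1) = -2*69 = -138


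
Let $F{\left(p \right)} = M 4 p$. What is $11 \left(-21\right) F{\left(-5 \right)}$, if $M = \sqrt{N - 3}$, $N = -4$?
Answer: $4620 i \sqrt{7} \approx 12223.0 i$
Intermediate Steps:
$M = i \sqrt{7}$ ($M = \sqrt{-4 - 3} = \sqrt{-7} = i \sqrt{7} \approx 2.6458 i$)
$F{\left(p \right)} = 4 i p \sqrt{7}$ ($F{\left(p \right)} = i \sqrt{7} \cdot 4 p = 4 i \sqrt{7} p = 4 i p \sqrt{7}$)
$11 \left(-21\right) F{\left(-5 \right)} = 11 \left(-21\right) 4 i \left(-5\right) \sqrt{7} = - 231 \left(- 20 i \sqrt{7}\right) = 4620 i \sqrt{7}$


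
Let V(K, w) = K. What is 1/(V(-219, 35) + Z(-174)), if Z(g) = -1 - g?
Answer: -1/46 ≈ -0.021739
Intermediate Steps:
1/(V(-219, 35) + Z(-174)) = 1/(-219 + (-1 - 1*(-174))) = 1/(-219 + (-1 + 174)) = 1/(-219 + 173) = 1/(-46) = -1/46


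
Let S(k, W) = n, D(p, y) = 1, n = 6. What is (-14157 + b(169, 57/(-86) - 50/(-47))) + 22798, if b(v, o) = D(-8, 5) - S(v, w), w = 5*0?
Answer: 8636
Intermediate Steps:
w = 0
S(k, W) = 6
b(v, o) = -5 (b(v, o) = 1 - 1*6 = 1 - 6 = -5)
(-14157 + b(169, 57/(-86) - 50/(-47))) + 22798 = (-14157 - 5) + 22798 = -14162 + 22798 = 8636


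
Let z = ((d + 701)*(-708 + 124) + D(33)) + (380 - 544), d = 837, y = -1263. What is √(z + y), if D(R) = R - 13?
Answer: I*√899599 ≈ 948.47*I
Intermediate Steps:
D(R) = -13 + R
z = -898336 (z = ((837 + 701)*(-708 + 124) + (-13 + 33)) + (380 - 544) = (1538*(-584) + 20) - 164 = (-898192 + 20) - 164 = -898172 - 164 = -898336)
√(z + y) = √(-898336 - 1263) = √(-899599) = I*√899599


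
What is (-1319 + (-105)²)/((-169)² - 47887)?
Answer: -4853/9663 ≈ -0.50222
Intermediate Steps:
(-1319 + (-105)²)/((-169)² - 47887) = (-1319 + 11025)/(28561 - 47887) = 9706/(-19326) = 9706*(-1/19326) = -4853/9663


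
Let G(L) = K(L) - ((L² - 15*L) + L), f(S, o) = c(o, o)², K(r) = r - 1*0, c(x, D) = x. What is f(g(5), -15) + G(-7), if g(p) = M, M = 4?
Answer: 71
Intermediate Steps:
K(r) = r (K(r) = r + 0 = r)
g(p) = 4
f(S, o) = o²
G(L) = -L² + 15*L (G(L) = L - ((L² - 15*L) + L) = L - (L² - 14*L) = L + (-L² + 14*L) = -L² + 15*L)
f(g(5), -15) + G(-7) = (-15)² - 7*(15 - 1*(-7)) = 225 - 7*(15 + 7) = 225 - 7*22 = 225 - 154 = 71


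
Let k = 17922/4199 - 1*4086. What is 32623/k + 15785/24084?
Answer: -252381663029/34398358344 ≈ -7.3370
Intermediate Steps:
k = -17139192/4199 (k = 17922*(1/4199) - 4086 = 17922/4199 - 4086 = -17139192/4199 ≈ -4081.7)
32623/k + 15785/24084 = 32623/(-17139192/4199) + 15785/24084 = 32623*(-4199/17139192) + 15785*(1/24084) = -136983977/17139192 + 15785/24084 = -252381663029/34398358344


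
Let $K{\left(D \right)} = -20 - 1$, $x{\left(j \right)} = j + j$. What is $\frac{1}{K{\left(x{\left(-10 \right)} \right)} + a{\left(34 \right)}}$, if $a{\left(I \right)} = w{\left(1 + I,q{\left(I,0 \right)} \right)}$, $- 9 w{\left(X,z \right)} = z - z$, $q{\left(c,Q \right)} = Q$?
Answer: $- \frac{1}{21} \approx -0.047619$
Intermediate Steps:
$w{\left(X,z \right)} = 0$ ($w{\left(X,z \right)} = - \frac{z - z}{9} = \left(- \frac{1}{9}\right) 0 = 0$)
$a{\left(I \right)} = 0$
$x{\left(j \right)} = 2 j$
$K{\left(D \right)} = -21$ ($K{\left(D \right)} = -20 - 1 = -21$)
$\frac{1}{K{\left(x{\left(-10 \right)} \right)} + a{\left(34 \right)}} = \frac{1}{-21 + 0} = \frac{1}{-21} = - \frac{1}{21}$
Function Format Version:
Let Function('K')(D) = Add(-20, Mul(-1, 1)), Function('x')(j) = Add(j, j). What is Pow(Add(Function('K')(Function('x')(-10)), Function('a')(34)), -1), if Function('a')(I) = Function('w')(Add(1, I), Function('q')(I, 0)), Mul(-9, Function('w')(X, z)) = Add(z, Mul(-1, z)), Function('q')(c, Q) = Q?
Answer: Rational(-1, 21) ≈ -0.047619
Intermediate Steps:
Function('w')(X, z) = 0 (Function('w')(X, z) = Mul(Rational(-1, 9), Add(z, Mul(-1, z))) = Mul(Rational(-1, 9), 0) = 0)
Function('a')(I) = 0
Function('x')(j) = Mul(2, j)
Function('K')(D) = -21 (Function('K')(D) = Add(-20, -1) = -21)
Pow(Add(Function('K')(Function('x')(-10)), Function('a')(34)), -1) = Pow(Add(-21, 0), -1) = Pow(-21, -1) = Rational(-1, 21)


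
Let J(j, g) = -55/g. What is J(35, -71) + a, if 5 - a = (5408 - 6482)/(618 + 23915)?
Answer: 10134784/1741843 ≈ 5.8184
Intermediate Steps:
a = 123739/24533 (a = 5 - (5408 - 6482)/(618 + 23915) = 5 - (-1074)/24533 = 5 - 1*(-1074/24533) = 5 + 1074/24533 = 123739/24533 ≈ 5.0438)
J(35, -71) + a = -55/(-71) + 123739/24533 = -55*(-1/71) + 123739/24533 = 55/71 + 123739/24533 = 10134784/1741843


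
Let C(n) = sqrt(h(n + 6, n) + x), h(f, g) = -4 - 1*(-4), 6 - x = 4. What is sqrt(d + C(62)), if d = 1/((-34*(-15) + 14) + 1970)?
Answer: sqrt(2494 + 6220036*sqrt(2))/2494 ≈ 1.1894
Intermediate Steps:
x = 2 (x = 6 - 1*4 = 6 - 4 = 2)
h(f, g) = 0 (h(f, g) = -4 + 4 = 0)
C(n) = sqrt(2) (C(n) = sqrt(0 + 2) = sqrt(2))
d = 1/2494 (d = 1/((510 + 14) + 1970) = 1/(524 + 1970) = 1/2494 ≈ 0.00040096)
sqrt(d + C(62)) = sqrt(1/2494 + sqrt(2))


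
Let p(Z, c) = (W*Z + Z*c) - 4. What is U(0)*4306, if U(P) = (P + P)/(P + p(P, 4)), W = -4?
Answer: 0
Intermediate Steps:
p(Z, c) = -4 - 4*Z + Z*c (p(Z, c) = (-4*Z + Z*c) - 4 = -4 - 4*Z + Z*c)
U(P) = 2*P/(-4 + P) (U(P) = (P + P)/(P + (-4 - 4*P + P*4)) = (2*P)/(P + (-4 - 4*P + 4*P)) = (2*P)/(P - 4) = (2*P)/(-4 + P) = 2*P/(-4 + P))
U(0)*4306 = (2*0/(-4 + 0))*4306 = (2*0/(-4))*4306 = (2*0*(-¼))*4306 = 0*4306 = 0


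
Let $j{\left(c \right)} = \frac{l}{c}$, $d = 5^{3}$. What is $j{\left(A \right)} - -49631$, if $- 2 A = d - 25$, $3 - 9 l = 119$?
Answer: $\frac{11167033}{225} \approx 49631.0$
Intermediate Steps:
$l = - \frac{116}{9}$ ($l = \frac{1}{3} - \frac{119}{9} = - \frac{116}{9} \approx -12.889$)
$d = 125$
$A = -50$ ($A = - \frac{125 - 25}{2} = \left(- \frac{1}{2}\right) 100 = -50$)
$j{\left(c \right)} = - \frac{116}{9 c}$
$j{\left(A \right)} - -49631 = - \frac{116}{9 \left(-50\right)} - -49631 = \left(- \frac{116}{9}\right) \left(- \frac{1}{50}\right) + 49631 = \frac{58}{225} + 49631 = \frac{11167033}{225}$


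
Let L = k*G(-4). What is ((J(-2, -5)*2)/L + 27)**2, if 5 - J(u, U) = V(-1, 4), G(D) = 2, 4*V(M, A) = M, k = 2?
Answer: 56169/64 ≈ 877.64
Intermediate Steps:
V(M, A) = M/4
J(u, U) = 21/4 (J(u, U) = 5 - (-1)/4 = 5 - 1*(-1/4) = 5 + 1/4 = 21/4)
L = 4 (L = 2*2 = 4)
((J(-2, -5)*2)/L + 27)**2 = (((21/4)*2)/4 + 27)**2 = ((21/2)*(1/4) + 27)**2 = (21/8 + 27)**2 = (237/8)**2 = 56169/64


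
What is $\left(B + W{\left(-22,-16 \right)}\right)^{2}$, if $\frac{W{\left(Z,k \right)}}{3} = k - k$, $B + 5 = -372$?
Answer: $142129$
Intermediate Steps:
$B = -377$ ($B = -5 - 372 = -377$)
$W{\left(Z,k \right)} = 0$ ($W{\left(Z,k \right)} = 3 \left(k - k\right) = 3 \cdot 0 = 0$)
$\left(B + W{\left(-22,-16 \right)}\right)^{2} = \left(-377 + 0\right)^{2} = \left(-377\right)^{2} = 142129$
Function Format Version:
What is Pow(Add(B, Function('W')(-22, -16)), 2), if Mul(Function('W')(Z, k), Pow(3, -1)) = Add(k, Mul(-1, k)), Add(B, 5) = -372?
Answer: 142129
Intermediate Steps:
B = -377 (B = Add(-5, -372) = -377)
Function('W')(Z, k) = 0 (Function('W')(Z, k) = Mul(3, Add(k, Mul(-1, k))) = Mul(3, 0) = 0)
Pow(Add(B, Function('W')(-22, -16)), 2) = Pow(Add(-377, 0), 2) = Pow(-377, 2) = 142129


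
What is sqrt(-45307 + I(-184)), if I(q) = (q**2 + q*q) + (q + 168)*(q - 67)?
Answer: sqrt(26421) ≈ 162.55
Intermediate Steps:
I(q) = 2*q**2 + (-67 + q)*(168 + q) (I(q) = (q**2 + q**2) + (168 + q)*(-67 + q) = 2*q**2 + (-67 + q)*(168 + q))
sqrt(-45307 + I(-184)) = sqrt(-45307 + (-11256 + 3*(-184)**2 + 101*(-184))) = sqrt(-45307 + (-11256 + 3*33856 - 18584)) = sqrt(-45307 + (-11256 + 101568 - 18584)) = sqrt(-45307 + 71728) = sqrt(26421)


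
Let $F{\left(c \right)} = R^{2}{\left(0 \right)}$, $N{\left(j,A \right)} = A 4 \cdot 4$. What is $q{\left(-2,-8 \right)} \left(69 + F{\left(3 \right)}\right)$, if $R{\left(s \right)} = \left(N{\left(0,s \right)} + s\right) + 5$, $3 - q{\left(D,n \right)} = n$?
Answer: $1034$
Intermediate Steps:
$N{\left(j,A \right)} = 16 A$ ($N{\left(j,A \right)} = 4 A 4 = 16 A$)
$q{\left(D,n \right)} = 3 - n$
$R{\left(s \right)} = 5 + 17 s$ ($R{\left(s \right)} = \left(16 s + s\right) + 5 = 17 s + 5 = 5 + 17 s$)
$F{\left(c \right)} = 25$ ($F{\left(c \right)} = \left(5 + 17 \cdot 0\right)^{2} = \left(5 + 0\right)^{2} = 5^{2} = 25$)
$q{\left(-2,-8 \right)} \left(69 + F{\left(3 \right)}\right) = \left(3 - -8\right) \left(69 + 25\right) = \left(3 + 8\right) 94 = 11 \cdot 94 = 1034$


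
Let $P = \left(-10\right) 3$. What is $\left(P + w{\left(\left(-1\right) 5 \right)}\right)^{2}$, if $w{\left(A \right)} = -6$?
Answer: $1296$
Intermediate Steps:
$P = -30$
$\left(P + w{\left(\left(-1\right) 5 \right)}\right)^{2} = \left(-30 - 6\right)^{2} = \left(-36\right)^{2} = 1296$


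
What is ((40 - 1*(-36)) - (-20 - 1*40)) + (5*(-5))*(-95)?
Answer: 2511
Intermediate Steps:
((40 - 1*(-36)) - (-20 - 1*40)) + (5*(-5))*(-95) = ((40 + 36) - (-20 - 40)) - 25*(-95) = (76 - 1*(-60)) + 2375 = (76 + 60) + 2375 = 136 + 2375 = 2511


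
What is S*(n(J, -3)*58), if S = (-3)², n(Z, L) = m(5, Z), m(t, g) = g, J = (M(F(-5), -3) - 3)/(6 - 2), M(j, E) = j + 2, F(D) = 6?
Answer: 1305/2 ≈ 652.50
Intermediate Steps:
M(j, E) = 2 + j
J = 5/4 (J = ((2 + 6) - 3)/(6 - 2) = (8 - 3)/4 = 5*(¼) = 5/4 ≈ 1.2500)
n(Z, L) = Z
S = 9
S*(n(J, -3)*58) = 9*((5/4)*58) = 9*(145/2) = 1305/2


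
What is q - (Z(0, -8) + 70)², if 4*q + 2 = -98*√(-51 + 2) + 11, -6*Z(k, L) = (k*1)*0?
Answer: -19591/4 - 343*I/2 ≈ -4897.8 - 171.5*I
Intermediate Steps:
Z(k, L) = 0 (Z(k, L) = -k*1*0/6 = -k*0/6 = -⅙*0 = 0)
q = 9/4 - 343*I/2 (q = -½ + (-98*√(-51 + 2) + 11)/4 = -½ + (-686*I + 11)/4 = -½ + (11 - 686*I)/4 = -½ + (11/4 - 343*I/2) = 9/4 - 343*I/2 ≈ 2.25 - 171.5*I)
q - (Z(0, -8) + 70)² = (9/4 - 343*I/2) - (0 + 70)² = (9/4 - 343*I/2) - 1*70² = (9/4 - 343*I/2) - 1*4900 = (9/4 - 343*I/2) - 4900 = -19591/4 - 343*I/2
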